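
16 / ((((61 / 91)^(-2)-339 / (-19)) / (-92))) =-52034464 / 709379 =-73.35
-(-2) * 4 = 8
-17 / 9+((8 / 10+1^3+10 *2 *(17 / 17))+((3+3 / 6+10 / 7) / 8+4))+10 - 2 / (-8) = 175277 / 5040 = 34.78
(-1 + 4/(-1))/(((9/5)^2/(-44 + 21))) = 2875/81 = 35.49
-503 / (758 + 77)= -503 / 835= -0.60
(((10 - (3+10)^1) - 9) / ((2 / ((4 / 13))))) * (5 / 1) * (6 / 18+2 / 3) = -120 / 13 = -9.23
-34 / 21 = -1.62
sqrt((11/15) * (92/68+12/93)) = 11 * sqrt(561255)/7905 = 1.04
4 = 4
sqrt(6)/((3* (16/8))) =sqrt(6)/6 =0.41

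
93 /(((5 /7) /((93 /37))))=60543 /185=327.26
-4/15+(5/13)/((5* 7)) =-349/1365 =-0.26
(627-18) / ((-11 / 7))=-4263 / 11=-387.55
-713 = -713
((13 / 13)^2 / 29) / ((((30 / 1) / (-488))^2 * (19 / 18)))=119072 / 13775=8.64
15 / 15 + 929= 930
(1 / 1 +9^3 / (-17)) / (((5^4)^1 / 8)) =-0.54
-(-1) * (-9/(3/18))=-54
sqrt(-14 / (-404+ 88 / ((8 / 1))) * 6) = 2 * sqrt(917) / 131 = 0.46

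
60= 60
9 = 9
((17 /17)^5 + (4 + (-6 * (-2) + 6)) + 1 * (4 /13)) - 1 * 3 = 264 /13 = 20.31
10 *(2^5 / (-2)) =-160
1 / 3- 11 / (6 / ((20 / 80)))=-1 / 8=-0.12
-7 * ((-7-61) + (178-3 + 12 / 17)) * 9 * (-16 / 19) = 1845648 / 323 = 5714.08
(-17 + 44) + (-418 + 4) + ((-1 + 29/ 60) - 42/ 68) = -395897/ 1020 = -388.13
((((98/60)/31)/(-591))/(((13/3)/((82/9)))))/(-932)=0.00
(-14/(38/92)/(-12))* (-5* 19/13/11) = -805/429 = -1.88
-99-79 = -178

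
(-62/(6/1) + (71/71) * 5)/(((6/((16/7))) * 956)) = -32/15057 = -0.00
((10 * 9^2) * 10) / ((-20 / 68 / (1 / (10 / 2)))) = -5508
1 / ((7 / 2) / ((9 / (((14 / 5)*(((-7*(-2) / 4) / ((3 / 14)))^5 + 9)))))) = 10935 / 13841394364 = 0.00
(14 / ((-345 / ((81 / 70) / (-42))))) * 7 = 9 / 1150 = 0.01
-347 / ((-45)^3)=347 / 91125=0.00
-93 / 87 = -31 / 29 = -1.07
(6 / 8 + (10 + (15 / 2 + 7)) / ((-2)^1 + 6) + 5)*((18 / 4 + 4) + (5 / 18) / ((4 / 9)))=6935 / 64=108.36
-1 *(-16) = 16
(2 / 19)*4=8 / 19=0.42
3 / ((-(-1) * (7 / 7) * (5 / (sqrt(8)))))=6 * sqrt(2) / 5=1.70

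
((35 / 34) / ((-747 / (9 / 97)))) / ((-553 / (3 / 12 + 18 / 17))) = 445 / 1470499048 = 0.00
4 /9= 0.44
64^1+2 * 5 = 74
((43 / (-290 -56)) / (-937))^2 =1849 / 105106936804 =0.00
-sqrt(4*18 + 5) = -8.77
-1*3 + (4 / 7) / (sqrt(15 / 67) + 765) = -13720104 / 4574507- sqrt(1005) / 68617605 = -3.00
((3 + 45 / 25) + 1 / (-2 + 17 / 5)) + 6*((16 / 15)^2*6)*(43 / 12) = 79951 / 525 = 152.29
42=42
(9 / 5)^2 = 81 / 25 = 3.24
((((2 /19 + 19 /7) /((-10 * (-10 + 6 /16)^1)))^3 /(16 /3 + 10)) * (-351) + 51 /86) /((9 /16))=3356388417285688 /3186725420454807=1.05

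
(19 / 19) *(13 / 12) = 13 / 12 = 1.08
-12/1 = -12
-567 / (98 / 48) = -1944 / 7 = -277.71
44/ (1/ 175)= 7700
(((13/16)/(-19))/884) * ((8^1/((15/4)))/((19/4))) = -2/92055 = -0.00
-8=-8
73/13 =5.62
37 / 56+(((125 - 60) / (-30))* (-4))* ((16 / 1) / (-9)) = -22297 / 1512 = -14.75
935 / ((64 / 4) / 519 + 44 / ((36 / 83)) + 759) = 291159 / 267952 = 1.09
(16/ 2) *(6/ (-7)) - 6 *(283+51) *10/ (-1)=140232/ 7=20033.14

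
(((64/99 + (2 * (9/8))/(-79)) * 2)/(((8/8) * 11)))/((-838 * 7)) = -19333/1009315692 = -0.00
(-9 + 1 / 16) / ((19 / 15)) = -7.06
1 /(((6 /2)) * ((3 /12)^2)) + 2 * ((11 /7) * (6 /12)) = 145 /21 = 6.90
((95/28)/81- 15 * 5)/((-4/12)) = 170005/756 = 224.87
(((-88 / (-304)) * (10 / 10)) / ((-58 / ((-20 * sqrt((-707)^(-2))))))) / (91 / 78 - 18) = -0.00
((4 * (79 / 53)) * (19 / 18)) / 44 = 1501 / 10494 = 0.14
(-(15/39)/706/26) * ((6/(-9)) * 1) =5/357942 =0.00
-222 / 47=-4.72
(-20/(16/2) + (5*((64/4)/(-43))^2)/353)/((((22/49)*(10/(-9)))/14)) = 2013295095/28718668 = 70.10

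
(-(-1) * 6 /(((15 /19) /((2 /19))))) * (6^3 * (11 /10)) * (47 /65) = 223344 /1625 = 137.44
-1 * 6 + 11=5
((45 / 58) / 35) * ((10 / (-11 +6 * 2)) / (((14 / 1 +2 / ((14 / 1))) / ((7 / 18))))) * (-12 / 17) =-70 / 16269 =-0.00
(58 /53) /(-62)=-29 /1643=-0.02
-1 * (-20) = 20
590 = 590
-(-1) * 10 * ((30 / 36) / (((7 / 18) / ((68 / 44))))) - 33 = 9 / 77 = 0.12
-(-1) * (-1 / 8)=-1 / 8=-0.12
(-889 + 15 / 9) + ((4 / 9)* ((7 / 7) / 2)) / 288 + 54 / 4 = -1132487 / 1296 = -873.83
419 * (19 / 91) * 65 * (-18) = -716490 / 7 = -102355.71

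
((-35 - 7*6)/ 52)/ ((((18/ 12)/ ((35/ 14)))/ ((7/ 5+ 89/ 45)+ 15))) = -63679/ 1404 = -45.36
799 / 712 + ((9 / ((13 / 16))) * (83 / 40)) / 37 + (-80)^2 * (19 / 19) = 10962089323 / 1712360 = 6401.74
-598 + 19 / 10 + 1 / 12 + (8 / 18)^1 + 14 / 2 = -105943 / 180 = -588.57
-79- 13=-92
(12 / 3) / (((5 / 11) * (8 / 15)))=16.50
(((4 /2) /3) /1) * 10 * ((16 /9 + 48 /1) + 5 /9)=3020 /9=335.56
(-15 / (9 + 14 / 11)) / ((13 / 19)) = -3135 / 1469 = -2.13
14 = 14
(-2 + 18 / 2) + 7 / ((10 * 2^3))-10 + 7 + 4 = 647 / 80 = 8.09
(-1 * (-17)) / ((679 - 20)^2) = 17 / 434281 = 0.00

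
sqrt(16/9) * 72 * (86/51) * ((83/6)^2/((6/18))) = 4739632/51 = 92933.96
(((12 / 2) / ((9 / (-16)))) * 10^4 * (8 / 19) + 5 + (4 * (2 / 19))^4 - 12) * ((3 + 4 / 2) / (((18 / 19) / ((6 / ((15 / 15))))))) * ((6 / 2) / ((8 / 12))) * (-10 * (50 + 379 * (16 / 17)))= 3035550985701050 / 116603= 26033215146.27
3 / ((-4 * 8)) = -3 / 32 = -0.09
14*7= 98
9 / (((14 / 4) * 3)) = 6 / 7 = 0.86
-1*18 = -18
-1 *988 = -988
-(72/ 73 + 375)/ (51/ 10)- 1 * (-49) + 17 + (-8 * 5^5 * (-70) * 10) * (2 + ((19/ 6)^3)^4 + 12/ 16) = 1502118648720063748612243/ 84418339968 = 17793747771982.53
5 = 5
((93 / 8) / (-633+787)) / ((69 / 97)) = 3007 / 28336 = 0.11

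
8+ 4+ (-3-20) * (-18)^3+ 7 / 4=536599 / 4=134149.75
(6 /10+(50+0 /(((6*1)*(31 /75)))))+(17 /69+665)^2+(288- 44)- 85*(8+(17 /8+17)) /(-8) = 675125865497 /1523520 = 443135.54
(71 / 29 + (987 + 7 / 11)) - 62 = 296059 / 319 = 928.08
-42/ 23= -1.83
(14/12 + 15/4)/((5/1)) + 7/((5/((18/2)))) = 163/12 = 13.58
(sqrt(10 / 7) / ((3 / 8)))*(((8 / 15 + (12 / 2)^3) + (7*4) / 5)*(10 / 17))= 448*sqrt(70) / 9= 416.47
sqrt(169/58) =13 * sqrt(58)/58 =1.71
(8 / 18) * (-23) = -92 / 9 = -10.22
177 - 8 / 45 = 7957 / 45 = 176.82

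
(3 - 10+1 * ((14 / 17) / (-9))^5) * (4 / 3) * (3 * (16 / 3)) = -37560863345600 / 251523407979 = -149.33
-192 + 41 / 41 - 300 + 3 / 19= -9326 / 19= -490.84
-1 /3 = -0.33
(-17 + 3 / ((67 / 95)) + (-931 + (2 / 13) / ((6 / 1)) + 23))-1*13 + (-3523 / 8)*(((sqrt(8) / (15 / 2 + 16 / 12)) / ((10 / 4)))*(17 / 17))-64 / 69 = -56171420 / 60099-10569*sqrt(2) / 265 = -991.05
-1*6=-6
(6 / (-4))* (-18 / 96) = 9 / 32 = 0.28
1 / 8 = 0.12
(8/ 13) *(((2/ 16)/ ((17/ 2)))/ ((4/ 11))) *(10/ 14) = 55/ 3094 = 0.02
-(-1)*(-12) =-12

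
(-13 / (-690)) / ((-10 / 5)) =-13 / 1380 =-0.01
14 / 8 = 7 / 4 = 1.75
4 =4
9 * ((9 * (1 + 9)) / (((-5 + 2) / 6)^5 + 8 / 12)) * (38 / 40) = 73872 / 61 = 1211.02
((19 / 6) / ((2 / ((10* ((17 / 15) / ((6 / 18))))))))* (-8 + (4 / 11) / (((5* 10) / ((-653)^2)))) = 137374807 / 825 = 166514.92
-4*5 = -20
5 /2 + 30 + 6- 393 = -709 /2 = -354.50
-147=-147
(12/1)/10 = 6/5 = 1.20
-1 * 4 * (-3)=12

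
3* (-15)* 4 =-180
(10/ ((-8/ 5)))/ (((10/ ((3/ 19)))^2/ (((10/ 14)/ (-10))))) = 9/ 80864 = 0.00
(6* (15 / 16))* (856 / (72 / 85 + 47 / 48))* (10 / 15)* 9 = 117871200 / 7451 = 15819.51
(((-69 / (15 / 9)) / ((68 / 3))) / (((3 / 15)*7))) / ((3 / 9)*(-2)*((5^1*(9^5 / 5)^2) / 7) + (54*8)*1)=115 / 5854315976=0.00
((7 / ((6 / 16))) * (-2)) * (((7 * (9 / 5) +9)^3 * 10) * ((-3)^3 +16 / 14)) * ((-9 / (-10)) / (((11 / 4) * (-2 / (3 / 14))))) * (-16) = 525330137088 / 9625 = 54579754.50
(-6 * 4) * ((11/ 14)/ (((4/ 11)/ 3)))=-1089/ 7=-155.57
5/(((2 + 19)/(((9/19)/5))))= 3/133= 0.02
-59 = -59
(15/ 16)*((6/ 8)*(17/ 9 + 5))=155/ 32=4.84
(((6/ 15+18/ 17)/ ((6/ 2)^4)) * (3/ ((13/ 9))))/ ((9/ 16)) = 1984/ 29835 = 0.07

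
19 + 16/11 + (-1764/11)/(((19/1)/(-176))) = 314739/209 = 1505.93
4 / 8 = 1 / 2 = 0.50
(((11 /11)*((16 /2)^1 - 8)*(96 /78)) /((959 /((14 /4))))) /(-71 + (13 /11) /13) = 0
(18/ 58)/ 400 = 0.00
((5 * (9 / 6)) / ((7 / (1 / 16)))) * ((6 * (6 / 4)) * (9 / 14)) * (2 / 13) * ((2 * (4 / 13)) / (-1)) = -0.04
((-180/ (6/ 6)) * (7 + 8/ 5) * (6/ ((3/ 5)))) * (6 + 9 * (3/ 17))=-1996920/ 17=-117465.88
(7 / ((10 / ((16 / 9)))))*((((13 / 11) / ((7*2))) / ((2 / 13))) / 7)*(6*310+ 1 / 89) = 55952858 / 308385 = 181.44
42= 42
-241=-241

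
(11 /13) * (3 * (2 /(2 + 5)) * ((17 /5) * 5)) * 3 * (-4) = -13464 /91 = -147.96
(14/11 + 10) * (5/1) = 620/11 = 56.36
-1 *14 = -14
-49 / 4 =-12.25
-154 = -154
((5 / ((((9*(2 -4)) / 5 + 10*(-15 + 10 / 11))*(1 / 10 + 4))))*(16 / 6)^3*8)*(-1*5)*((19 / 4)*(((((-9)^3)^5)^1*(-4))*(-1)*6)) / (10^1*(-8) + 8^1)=169999986598643520000 / 81467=2086734341495863.60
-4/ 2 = -2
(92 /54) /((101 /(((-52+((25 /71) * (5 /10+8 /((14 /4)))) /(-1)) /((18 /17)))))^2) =18434733759143 /44085350202264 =0.42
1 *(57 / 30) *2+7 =54 / 5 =10.80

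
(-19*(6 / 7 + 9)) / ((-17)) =1311 / 119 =11.02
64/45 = 1.42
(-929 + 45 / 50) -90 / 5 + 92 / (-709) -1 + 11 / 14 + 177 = -19093754 / 24815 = -769.44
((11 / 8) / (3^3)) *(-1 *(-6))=11 / 36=0.31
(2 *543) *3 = 3258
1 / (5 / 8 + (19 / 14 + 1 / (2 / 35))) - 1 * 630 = -687274 / 1091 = -629.95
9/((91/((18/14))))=81/637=0.13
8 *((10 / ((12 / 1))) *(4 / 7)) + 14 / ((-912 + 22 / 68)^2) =3.81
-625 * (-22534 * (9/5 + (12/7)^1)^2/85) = 1704584430/833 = 2046319.84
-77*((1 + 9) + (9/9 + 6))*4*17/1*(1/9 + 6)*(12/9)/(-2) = 9791320/27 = 362641.48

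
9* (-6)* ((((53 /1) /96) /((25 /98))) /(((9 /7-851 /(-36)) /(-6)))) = 4417497 /157025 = 28.13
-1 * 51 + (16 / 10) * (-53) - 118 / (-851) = -577239 / 4255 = -135.66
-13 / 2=-6.50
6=6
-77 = -77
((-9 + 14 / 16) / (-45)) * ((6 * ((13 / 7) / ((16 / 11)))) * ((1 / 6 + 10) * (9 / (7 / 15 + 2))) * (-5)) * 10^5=-26577890625 / 1036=-25654334.58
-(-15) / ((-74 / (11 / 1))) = -165 / 74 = -2.23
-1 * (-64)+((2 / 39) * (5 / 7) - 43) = 5743 / 273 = 21.04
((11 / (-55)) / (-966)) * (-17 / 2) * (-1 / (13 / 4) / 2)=17 / 62790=0.00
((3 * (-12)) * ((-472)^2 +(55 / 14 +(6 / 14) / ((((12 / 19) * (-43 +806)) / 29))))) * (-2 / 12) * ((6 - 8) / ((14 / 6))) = -42836776713 / 37387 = -1145766.62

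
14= 14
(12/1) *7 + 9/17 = 1437/17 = 84.53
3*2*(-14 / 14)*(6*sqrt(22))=-36*sqrt(22)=-168.85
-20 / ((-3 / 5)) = 100 / 3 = 33.33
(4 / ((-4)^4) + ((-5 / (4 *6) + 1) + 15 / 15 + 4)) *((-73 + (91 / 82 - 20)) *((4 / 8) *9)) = -25204575 / 10496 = -2401.35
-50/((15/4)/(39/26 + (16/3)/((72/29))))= -3940/81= -48.64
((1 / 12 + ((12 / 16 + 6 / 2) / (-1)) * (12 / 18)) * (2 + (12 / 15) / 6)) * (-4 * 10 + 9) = 7192 / 45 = 159.82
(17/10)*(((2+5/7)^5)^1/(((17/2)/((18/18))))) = 2476099/84035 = 29.47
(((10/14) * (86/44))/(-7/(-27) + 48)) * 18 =52245/100331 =0.52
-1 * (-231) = 231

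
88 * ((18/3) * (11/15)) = 1936/5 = 387.20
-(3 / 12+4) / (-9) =17 / 36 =0.47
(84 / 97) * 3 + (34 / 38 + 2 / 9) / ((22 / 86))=1270673 / 182457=6.96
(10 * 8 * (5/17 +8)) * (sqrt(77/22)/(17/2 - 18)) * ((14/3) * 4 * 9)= -1895040 * sqrt(14)/323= -21952.29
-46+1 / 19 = -45.95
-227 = -227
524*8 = 4192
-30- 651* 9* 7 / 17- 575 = -51298 / 17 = -3017.53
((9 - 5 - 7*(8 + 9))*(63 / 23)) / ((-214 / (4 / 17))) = 630 / 1819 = 0.35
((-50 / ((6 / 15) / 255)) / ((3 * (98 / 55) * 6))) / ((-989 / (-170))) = -49671875 / 290766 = -170.83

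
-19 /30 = -0.63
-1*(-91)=91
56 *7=392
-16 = -16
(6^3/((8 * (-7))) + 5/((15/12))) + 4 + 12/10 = 187/35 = 5.34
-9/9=-1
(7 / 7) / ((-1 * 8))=-1 / 8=-0.12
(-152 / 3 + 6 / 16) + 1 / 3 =-1199 / 24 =-49.96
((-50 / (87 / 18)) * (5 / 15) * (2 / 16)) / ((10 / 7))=-35 / 116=-0.30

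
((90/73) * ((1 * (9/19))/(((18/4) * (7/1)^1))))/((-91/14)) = -360/126217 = -0.00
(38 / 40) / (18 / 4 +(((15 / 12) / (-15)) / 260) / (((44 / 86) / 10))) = 32604 / 154225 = 0.21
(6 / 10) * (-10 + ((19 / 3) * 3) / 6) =-41 / 10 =-4.10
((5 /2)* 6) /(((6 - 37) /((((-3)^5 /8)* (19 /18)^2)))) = 16245 /992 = 16.38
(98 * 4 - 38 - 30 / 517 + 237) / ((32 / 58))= 1071.08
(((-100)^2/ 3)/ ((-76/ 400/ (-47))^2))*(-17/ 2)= -1877650000000/ 1083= -1733748845.80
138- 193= -55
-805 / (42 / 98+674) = -5635 / 4721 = -1.19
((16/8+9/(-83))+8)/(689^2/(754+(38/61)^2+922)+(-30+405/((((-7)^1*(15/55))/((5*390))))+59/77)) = -56333933040/2354514389407127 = -0.00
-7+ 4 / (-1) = -11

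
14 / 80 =7 / 40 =0.18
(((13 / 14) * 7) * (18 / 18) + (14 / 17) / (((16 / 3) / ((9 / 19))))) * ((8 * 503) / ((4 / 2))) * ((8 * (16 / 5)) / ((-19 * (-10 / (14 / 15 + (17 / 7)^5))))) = 1177392151447136 / 7735841925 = 152199.61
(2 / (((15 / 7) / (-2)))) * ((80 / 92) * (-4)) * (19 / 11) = 8512 / 759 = 11.21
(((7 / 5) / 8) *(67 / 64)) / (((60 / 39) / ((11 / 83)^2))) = 737737 / 352716800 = 0.00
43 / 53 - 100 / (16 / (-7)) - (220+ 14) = -40161 / 212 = -189.44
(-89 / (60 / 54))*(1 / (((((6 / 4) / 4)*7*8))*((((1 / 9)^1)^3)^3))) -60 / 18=-310323812389 / 210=-1477732439.95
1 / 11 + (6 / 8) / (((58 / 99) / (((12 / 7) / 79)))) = 41875 / 352814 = 0.12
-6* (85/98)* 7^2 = -255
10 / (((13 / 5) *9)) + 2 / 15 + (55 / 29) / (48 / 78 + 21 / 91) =47537 / 16965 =2.80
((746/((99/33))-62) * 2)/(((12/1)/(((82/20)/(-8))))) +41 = 451/18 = 25.06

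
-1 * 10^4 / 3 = -10000 / 3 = -3333.33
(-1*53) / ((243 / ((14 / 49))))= -106 / 1701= -0.06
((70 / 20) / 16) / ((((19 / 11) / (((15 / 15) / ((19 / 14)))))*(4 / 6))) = 1617 / 11552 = 0.14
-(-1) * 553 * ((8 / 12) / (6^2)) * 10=2765 / 27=102.41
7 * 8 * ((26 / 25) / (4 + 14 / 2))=1456 / 275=5.29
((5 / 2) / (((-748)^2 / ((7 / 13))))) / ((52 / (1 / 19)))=35 / 14372538752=0.00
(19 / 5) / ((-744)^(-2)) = 10517184 / 5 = 2103436.80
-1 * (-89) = 89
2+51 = 53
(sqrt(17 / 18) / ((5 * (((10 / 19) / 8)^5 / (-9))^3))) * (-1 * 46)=3481427720116263324795.44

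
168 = 168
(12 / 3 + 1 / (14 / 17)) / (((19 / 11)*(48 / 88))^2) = 1068793 / 181944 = 5.87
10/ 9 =1.11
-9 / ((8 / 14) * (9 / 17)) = -119 / 4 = -29.75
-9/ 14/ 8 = -9/ 112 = -0.08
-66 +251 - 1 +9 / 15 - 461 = -276.40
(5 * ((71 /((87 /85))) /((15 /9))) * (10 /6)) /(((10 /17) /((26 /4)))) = 1333735 /348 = 3832.57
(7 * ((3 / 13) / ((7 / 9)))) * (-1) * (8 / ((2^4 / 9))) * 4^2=-1944 / 13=-149.54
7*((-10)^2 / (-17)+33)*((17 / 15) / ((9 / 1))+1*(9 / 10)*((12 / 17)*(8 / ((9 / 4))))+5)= 54691196 / 39015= 1401.80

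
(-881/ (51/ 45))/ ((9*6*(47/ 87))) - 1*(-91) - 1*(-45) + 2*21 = 725587/ 4794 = 151.35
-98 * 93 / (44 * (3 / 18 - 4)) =13671 / 253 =54.04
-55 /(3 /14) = -770 /3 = -256.67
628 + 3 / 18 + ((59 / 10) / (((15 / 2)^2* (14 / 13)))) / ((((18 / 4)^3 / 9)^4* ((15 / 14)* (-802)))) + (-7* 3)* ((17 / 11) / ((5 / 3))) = 3900765905953551721 / 6408419163671250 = 608.69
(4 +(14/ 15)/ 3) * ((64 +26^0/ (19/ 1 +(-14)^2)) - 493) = -17893396/ 9675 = -1849.45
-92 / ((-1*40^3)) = 23 / 16000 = 0.00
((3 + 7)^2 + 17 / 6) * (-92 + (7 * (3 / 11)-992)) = -7344151 / 66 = -111275.02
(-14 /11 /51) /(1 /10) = -140 /561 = -0.25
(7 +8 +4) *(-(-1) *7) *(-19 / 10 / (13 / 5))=-2527 / 26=-97.19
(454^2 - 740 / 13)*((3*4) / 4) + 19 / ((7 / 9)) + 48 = 56260719 / 91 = 618249.66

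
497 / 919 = 0.54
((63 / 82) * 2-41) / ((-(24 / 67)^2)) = 3631601 / 11808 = 307.55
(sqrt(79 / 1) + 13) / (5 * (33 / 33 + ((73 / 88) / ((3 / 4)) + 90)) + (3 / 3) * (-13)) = 66 * sqrt(79) / 29537 + 858 / 29537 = 0.05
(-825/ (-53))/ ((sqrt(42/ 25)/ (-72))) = -49500 *sqrt(42)/ 371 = -864.68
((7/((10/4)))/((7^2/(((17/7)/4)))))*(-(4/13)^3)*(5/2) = -272/107653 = -0.00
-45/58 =-0.78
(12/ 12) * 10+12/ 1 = 22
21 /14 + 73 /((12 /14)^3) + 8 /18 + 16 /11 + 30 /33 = 285665 /2376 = 120.23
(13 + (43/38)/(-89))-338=-1099193/3382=-325.01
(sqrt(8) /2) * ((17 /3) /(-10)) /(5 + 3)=-17 * sqrt(2) /240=-0.10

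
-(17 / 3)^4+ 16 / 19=-1585603 / 1539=-1030.28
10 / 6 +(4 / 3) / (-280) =349 / 210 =1.66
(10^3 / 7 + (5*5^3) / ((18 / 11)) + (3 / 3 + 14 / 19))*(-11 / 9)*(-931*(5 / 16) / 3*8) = 485305205 / 972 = 499285.19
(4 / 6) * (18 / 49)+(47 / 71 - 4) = -10761 / 3479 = -3.09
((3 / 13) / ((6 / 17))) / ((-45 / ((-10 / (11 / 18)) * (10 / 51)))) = 20 / 429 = 0.05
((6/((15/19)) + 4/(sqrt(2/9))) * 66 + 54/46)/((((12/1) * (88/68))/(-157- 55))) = -5406 * sqrt(2)- 17364973/2530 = -14508.86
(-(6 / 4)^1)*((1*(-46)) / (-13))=-69 / 13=-5.31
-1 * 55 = -55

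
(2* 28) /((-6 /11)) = -308 /3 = -102.67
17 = 17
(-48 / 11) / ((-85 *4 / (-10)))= -24 / 187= -0.13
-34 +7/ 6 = -197/ 6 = -32.83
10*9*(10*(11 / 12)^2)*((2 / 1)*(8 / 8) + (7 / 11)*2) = 2475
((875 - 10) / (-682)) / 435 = -173 / 59334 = -0.00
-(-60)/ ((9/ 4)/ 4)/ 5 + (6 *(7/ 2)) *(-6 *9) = -3338/ 3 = -1112.67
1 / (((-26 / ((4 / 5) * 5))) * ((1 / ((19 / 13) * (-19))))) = 722 / 169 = 4.27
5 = 5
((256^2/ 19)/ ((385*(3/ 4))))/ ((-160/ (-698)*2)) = 26.06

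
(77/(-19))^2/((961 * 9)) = 5929/3122289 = 0.00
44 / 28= 11 / 7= 1.57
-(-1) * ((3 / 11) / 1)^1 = 3 / 11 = 0.27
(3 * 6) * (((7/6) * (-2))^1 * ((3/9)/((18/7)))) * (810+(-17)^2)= -53851/9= -5983.44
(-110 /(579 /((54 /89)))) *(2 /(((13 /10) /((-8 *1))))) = 316800 /223301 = 1.42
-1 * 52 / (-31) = 52 / 31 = 1.68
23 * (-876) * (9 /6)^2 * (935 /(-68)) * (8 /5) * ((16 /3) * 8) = 42552576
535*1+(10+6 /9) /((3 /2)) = 4879 /9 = 542.11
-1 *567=-567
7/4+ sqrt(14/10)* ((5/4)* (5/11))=5* sqrt(35)/44+ 7/4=2.42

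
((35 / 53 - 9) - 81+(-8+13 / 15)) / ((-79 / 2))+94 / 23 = 9431686 / 1444515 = 6.53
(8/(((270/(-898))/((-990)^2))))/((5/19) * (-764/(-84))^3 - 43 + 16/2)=-458864472528/2868079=-159990.18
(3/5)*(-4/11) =-12/55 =-0.22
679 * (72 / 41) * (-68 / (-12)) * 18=4986576 / 41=121623.80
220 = 220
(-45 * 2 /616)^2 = 2025 /94864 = 0.02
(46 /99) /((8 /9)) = 23 /44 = 0.52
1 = 1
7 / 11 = 0.64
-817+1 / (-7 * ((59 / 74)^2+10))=-333085755 / 407687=-817.01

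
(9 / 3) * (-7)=-21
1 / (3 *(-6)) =-1 / 18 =-0.06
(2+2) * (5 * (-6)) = -120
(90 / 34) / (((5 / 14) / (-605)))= -76230 / 17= -4484.12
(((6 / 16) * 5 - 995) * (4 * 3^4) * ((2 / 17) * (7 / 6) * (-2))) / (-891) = -55615 / 561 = -99.14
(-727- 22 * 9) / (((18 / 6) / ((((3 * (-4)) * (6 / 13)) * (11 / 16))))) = 30525 / 26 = 1174.04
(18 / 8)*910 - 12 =4071 / 2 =2035.50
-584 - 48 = -632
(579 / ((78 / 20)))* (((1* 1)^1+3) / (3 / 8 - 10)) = -61760 / 1001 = -61.70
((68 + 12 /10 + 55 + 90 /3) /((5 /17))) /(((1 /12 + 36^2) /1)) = 157284 /388825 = 0.40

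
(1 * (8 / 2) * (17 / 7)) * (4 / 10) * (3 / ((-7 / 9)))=-3672 / 245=-14.99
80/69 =1.16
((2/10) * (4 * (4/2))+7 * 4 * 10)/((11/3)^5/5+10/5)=342144/163481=2.09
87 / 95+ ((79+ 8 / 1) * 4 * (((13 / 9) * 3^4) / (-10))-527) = -87356 / 19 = -4597.68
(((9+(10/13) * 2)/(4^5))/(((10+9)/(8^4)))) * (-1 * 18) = -9864/247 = -39.94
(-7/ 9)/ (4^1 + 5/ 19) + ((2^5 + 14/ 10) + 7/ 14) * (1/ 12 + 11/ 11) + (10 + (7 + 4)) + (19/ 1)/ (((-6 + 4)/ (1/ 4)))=804343/ 14580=55.17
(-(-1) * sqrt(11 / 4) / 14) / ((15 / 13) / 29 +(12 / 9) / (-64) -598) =-4524 * sqrt(11) / 75747455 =-0.00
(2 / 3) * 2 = 1.33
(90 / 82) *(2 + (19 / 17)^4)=13381335 / 3424361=3.91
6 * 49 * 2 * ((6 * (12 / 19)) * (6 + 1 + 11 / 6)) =373968 / 19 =19682.53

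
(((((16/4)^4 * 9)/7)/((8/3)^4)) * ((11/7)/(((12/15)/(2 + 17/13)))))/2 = 1724085/81536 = 21.15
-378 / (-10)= 189 / 5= 37.80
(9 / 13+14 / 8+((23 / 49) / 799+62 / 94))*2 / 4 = 6316169 / 4071704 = 1.55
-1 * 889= -889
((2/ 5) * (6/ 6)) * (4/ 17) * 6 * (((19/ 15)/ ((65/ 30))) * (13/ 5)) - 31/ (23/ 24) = -1539048/ 48875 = -31.49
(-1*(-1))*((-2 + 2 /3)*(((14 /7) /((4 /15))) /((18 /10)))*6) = -100 /3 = -33.33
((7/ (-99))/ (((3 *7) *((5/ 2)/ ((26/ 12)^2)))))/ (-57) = 169/ 1523610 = 0.00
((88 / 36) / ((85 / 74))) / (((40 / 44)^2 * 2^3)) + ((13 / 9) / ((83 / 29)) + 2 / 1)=35894501 / 12699000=2.83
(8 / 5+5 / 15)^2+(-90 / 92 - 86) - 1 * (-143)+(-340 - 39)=-3304139 / 10350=-319.24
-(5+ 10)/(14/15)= -225/14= -16.07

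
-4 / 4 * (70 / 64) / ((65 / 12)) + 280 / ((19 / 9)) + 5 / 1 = 271561 / 1976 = 137.43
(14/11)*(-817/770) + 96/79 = -6463/47795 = -0.14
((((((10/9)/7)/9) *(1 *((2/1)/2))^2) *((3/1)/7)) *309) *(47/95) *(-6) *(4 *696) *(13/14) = -116803648/6517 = -17922.92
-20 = -20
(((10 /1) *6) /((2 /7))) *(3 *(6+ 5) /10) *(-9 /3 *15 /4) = -31185 /4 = -7796.25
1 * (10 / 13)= 10 / 13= 0.77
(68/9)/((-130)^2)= 17/38025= 0.00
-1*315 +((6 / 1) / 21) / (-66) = -72766 / 231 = -315.00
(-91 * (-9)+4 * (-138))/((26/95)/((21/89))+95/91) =6924645/57157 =121.15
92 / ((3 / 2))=184 / 3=61.33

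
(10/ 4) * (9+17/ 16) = 805/ 32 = 25.16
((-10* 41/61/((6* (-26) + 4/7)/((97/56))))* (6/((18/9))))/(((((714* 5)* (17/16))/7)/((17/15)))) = 0.00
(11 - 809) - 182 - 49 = -1029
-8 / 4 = -2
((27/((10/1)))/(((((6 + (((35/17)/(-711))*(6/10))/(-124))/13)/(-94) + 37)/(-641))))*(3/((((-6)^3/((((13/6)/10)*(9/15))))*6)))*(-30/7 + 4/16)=-71858806007781/1264801213816000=-0.06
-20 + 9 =-11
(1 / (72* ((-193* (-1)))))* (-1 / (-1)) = 1 / 13896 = 0.00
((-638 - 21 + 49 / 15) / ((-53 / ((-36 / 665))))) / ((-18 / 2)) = 39344 / 528675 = 0.07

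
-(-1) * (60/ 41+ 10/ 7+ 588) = 169586/ 287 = 590.89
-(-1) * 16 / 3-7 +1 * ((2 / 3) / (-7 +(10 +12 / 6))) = -23 / 15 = -1.53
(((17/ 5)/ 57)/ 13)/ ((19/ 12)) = 0.00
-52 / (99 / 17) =-8.93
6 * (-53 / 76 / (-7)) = 159 / 266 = 0.60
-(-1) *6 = 6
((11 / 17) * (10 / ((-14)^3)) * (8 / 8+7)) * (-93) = 10230 / 5831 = 1.75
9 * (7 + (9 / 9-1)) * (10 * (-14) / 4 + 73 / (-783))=-192346 / 87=-2210.87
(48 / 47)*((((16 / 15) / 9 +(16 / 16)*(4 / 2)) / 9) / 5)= 4576 / 95175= 0.05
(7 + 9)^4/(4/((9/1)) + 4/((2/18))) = 73728/41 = 1798.24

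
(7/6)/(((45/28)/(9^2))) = 294/5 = 58.80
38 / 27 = 1.41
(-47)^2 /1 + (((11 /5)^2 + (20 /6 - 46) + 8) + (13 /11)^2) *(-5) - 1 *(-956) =6002477 /1815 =3307.15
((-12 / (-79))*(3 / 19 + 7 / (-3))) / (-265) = 496 / 397765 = 0.00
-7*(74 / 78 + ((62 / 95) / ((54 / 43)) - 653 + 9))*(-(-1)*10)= 299953024 / 6669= 44977.21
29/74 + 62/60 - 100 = -54709/555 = -98.57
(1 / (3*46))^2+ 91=1733005 / 19044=91.00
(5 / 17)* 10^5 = 500000 / 17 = 29411.76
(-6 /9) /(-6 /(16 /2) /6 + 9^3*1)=-16 /17493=-0.00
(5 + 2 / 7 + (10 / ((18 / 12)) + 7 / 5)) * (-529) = -7063.41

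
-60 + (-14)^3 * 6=-16524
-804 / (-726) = 134 / 121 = 1.11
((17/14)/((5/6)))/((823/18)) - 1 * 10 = -9.97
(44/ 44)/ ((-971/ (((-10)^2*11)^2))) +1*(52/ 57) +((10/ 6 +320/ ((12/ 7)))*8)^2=376713691076/ 166041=2268799.22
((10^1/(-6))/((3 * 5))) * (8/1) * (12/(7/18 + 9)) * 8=-1536/169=-9.09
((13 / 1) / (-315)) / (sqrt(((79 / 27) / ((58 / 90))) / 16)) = -52* sqrt(34365) / 124425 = -0.08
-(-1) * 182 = 182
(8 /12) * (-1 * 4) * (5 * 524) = -20960 /3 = -6986.67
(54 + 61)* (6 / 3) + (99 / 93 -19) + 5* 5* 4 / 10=6884 / 31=222.06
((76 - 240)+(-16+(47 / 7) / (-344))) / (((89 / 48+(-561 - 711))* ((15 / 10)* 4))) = 433487 / 18351067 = 0.02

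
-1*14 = -14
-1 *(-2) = 2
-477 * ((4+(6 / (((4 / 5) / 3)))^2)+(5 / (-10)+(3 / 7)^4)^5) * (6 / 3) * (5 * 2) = -3107158574038461318952665 / 638338130380896008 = -4867574.76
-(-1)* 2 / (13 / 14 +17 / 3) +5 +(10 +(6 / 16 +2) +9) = 59119 / 2216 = 26.68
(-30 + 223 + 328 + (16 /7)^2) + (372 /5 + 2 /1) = 147643 /245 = 602.62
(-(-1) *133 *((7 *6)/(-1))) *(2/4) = -2793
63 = 63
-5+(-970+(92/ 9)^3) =67913/ 729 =93.16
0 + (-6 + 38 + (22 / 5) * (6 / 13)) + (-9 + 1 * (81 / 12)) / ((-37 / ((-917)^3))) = -451090372229 / 9620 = -46890891.08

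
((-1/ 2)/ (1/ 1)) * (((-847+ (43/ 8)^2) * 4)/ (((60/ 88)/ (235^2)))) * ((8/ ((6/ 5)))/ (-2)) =-441760882.29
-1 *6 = -6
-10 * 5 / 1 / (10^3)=-1 / 20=-0.05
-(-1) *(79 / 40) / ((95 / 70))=553 / 380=1.46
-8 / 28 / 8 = -1 / 28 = -0.04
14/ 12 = 7/ 6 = 1.17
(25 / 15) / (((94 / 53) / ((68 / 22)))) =4505 / 1551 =2.90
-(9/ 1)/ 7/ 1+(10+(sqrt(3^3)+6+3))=3 * sqrt(3)+124/ 7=22.91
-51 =-51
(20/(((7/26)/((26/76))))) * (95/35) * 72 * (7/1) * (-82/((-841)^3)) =19955520/4163763247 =0.00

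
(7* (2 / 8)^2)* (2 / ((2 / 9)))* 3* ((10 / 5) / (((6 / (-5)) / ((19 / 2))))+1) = -5607 / 32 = -175.22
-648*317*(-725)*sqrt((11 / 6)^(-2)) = 893559600 / 11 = 81232690.91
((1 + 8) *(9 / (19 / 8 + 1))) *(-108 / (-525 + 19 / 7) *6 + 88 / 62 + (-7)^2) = 17564832 / 14167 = 1239.84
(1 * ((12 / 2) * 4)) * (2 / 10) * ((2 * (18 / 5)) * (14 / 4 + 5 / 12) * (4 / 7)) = 13536 / 175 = 77.35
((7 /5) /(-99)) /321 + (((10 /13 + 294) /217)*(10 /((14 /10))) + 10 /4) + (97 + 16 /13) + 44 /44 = 111.43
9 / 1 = 9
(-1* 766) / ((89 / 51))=-438.94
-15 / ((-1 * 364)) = 15 / 364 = 0.04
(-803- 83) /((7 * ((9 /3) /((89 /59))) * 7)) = -9.09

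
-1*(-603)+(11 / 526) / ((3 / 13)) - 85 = 817547 / 1578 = 518.09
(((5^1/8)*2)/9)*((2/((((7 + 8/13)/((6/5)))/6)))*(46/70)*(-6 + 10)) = 2392/3465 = 0.69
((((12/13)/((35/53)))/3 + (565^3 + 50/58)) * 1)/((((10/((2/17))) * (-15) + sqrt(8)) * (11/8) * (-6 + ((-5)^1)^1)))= 38078052110368 * sqrt(2)/2595451974115 + 4854951644071920/519090394823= 9373.55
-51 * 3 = -153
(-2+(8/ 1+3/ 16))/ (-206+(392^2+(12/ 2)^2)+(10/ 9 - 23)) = 891/ 22099984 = 0.00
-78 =-78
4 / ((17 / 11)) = 44 / 17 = 2.59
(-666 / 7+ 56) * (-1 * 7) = 274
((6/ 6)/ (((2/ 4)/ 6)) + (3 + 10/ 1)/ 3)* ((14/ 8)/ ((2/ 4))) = 343/ 6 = 57.17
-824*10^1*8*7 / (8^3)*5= -18025 / 4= -4506.25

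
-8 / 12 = -2 / 3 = -0.67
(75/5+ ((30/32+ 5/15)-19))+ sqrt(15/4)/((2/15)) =-131/48+ 15*sqrt(15)/4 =11.79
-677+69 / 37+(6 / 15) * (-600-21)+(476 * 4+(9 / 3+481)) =270926 / 185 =1464.46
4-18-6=-20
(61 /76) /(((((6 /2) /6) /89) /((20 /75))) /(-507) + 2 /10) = 9175010 /2285757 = 4.01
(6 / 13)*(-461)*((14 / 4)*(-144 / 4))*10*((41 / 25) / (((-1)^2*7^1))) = 4082616 / 65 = 62809.48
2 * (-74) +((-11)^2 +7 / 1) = -20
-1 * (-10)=10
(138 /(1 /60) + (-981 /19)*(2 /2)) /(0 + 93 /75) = 3908475 /589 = 6635.78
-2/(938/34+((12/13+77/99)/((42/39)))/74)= -317016/4376339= -0.07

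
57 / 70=0.81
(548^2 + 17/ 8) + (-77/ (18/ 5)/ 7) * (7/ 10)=21621887/ 72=300303.99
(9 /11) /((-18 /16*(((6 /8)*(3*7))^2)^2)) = -2048 /173282571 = -0.00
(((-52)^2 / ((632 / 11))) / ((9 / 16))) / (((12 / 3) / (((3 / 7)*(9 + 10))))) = 282568 / 1659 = 170.32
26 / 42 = 13 / 21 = 0.62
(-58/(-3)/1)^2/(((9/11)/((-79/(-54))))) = 1461658/2187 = 668.34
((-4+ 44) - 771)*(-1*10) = 7310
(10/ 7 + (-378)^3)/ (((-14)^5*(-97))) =-189035527/ 182591248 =-1.04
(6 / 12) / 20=1 / 40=0.02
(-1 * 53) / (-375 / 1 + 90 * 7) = -53 / 255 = -0.21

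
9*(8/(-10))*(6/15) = -72/25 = -2.88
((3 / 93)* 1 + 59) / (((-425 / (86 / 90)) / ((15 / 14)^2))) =-7869 / 51646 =-0.15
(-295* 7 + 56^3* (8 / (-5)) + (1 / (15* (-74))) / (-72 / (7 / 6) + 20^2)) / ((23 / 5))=-743992841095 / 12091008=-61532.74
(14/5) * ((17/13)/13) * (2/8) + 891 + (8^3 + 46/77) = 182659293/130130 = 1403.67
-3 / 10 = -0.30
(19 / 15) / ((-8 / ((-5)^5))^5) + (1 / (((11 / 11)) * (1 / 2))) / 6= 377496083577484881 / 32768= 11520266222457.42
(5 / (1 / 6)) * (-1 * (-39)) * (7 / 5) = 1638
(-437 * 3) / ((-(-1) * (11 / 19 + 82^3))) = -8303 / 3492001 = -0.00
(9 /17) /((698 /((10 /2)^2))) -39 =-38.98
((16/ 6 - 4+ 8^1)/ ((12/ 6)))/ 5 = 2/ 3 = 0.67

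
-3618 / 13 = -278.31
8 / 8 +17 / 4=5.25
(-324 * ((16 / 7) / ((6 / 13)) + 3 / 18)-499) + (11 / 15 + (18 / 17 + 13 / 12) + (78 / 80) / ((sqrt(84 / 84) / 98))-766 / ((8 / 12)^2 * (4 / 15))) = -121698029 / 14280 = -8522.27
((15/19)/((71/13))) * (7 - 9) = -390/1349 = -0.29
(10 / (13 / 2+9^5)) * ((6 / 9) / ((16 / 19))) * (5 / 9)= 475 / 6377994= 0.00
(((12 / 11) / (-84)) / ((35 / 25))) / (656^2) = -5 / 231951104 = -0.00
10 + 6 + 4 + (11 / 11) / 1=21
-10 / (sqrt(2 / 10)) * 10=-100 * sqrt(5)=-223.61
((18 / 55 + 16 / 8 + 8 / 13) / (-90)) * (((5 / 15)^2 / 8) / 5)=-0.00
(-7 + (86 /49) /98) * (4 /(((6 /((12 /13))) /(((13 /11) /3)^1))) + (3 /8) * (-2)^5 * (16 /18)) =174752 /2401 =72.78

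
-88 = -88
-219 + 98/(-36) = -3991/18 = -221.72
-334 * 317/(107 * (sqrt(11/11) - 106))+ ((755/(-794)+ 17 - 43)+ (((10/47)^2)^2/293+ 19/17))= -16.41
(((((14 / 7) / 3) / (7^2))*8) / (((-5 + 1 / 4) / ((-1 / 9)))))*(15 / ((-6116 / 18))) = -160 / 1423499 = -0.00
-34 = -34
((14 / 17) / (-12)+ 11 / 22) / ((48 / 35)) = 385 / 1224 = 0.31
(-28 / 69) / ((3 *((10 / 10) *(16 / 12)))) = -7 / 69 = -0.10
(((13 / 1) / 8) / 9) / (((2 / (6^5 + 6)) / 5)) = 84305 / 24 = 3512.71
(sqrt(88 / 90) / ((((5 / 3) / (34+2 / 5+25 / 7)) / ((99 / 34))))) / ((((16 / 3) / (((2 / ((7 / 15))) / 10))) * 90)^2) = 131571 * sqrt(55) / 18659200000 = 0.00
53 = 53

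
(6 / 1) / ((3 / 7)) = 14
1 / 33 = 0.03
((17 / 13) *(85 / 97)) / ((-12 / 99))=-47685 / 5044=-9.45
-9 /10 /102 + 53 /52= 2233 /2210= 1.01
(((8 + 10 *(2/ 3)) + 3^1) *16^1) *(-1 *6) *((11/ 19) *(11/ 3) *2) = -410432/ 57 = -7200.56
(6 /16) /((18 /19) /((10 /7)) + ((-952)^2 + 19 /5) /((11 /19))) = 1045 /4362363392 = 0.00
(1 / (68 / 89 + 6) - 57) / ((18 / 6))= -34225 / 1806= -18.95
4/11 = 0.36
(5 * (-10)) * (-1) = 50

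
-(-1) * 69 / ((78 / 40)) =460 / 13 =35.38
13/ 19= 0.68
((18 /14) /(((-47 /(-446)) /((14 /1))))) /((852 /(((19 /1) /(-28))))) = -12711 /93436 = -0.14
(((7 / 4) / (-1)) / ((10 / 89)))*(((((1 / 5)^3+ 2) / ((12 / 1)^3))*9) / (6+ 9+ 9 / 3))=-156373 / 17280000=-0.01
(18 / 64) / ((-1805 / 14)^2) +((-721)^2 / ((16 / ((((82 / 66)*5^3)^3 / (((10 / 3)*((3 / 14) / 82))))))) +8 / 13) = 21265314440825305848961487 / 1522087377525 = 13971152218214.90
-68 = -68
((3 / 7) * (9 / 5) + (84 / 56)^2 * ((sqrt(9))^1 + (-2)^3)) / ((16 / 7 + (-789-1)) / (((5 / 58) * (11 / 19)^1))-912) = 0.00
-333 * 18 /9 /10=-333 /5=-66.60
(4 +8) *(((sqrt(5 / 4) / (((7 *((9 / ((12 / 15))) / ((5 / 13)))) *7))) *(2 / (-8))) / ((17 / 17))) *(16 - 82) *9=396 *sqrt(5) / 637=1.39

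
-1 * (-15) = 15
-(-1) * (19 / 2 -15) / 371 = -11 / 742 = -0.01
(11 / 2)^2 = 30.25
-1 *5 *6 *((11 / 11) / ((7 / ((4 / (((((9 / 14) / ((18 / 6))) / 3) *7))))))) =-34.29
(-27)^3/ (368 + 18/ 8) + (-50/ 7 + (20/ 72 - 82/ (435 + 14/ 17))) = -83250538237/ 1382563854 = -60.21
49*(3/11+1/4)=1127/44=25.61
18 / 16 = 9 / 8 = 1.12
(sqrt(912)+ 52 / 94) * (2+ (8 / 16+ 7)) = 247 / 47+ 38 * sqrt(57) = 292.15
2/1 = 2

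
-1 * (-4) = 4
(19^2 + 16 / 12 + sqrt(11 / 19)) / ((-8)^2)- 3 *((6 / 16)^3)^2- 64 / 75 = sqrt(209) / 1216 + 31455853 / 6553600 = 4.81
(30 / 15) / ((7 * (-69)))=-2 / 483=-0.00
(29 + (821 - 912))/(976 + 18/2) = -62/985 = -0.06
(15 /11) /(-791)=-15 /8701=-0.00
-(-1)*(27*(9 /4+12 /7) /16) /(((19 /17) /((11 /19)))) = 560439 /161728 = 3.47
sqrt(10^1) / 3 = sqrt(10) / 3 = 1.05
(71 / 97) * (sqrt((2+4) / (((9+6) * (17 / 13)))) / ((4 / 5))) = 71 * sqrt(2210) / 6596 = 0.51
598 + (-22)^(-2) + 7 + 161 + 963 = 1729.00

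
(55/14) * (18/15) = 33/7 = 4.71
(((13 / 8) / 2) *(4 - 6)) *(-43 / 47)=559 / 376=1.49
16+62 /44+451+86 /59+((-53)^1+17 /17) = 542391 /1298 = 417.87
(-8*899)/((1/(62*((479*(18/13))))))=-3844584288/13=-295737252.92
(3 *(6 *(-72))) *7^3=-444528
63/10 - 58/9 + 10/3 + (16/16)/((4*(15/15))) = 619/180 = 3.44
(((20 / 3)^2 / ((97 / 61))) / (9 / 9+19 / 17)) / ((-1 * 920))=-5185 / 361422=-0.01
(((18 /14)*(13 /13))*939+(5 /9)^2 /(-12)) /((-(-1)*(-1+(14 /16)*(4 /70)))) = -41070985 /32319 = -1270.80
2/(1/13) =26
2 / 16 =1 / 8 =0.12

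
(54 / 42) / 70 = 9 / 490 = 0.02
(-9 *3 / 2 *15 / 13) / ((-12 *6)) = 45 / 208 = 0.22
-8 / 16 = -1 / 2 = -0.50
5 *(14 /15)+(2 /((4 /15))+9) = 127 /6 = 21.17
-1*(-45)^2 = -2025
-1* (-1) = 1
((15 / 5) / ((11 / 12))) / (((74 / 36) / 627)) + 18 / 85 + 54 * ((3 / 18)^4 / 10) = 150731477 / 150960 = 998.49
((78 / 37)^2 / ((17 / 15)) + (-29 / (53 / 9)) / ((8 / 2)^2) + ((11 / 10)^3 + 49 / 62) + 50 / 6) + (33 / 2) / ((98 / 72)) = 294430487644121 / 11241836466000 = 26.19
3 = 3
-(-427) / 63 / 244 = 0.03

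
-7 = -7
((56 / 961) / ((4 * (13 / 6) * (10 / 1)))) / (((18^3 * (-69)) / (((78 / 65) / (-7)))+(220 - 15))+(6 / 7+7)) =147 / 513248357375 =0.00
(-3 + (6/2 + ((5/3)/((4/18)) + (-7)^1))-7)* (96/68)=-156/17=-9.18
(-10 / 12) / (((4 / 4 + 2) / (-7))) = 35 / 18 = 1.94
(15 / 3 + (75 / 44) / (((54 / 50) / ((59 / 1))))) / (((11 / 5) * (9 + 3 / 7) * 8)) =1359925 / 2299968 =0.59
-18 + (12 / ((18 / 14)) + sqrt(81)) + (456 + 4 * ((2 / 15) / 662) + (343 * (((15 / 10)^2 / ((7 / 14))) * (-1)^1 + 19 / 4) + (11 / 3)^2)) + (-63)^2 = 269571413 / 59580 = 4524.53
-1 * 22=-22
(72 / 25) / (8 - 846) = -36 / 10475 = -0.00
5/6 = 0.83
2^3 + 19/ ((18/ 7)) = 277/ 18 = 15.39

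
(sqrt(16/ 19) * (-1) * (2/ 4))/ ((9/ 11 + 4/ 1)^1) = -22 * sqrt(19)/ 1007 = -0.10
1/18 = 0.06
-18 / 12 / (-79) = 0.02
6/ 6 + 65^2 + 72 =4298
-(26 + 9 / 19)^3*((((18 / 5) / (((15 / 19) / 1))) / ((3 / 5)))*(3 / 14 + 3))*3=-3436115229 / 2527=-1359760.68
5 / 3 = 1.67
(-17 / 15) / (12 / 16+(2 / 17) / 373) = -431188 / 285465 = -1.51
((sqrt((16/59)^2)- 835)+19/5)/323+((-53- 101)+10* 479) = 441496136/95285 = 4633.43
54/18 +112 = 115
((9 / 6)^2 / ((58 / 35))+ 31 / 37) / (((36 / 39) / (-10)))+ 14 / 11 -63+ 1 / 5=-241667561 / 2832720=-85.31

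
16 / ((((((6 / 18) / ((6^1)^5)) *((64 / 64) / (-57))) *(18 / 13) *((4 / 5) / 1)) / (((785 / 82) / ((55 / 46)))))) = -69355465920 / 451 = -153781520.89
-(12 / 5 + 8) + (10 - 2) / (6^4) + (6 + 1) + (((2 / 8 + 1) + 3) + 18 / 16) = 6419 / 3240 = 1.98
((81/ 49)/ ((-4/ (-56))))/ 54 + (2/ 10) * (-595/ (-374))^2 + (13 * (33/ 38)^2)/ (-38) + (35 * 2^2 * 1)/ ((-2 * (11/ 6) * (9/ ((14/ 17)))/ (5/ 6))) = -2.23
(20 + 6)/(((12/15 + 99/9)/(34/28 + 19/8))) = 13065/1652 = 7.91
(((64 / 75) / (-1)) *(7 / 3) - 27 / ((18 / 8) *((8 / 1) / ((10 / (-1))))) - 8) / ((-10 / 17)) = -8.52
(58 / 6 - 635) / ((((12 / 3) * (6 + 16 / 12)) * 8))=-469 / 176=-2.66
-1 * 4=-4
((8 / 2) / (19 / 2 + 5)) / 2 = 4 / 29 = 0.14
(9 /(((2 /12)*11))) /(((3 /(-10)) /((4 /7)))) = -720 /77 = -9.35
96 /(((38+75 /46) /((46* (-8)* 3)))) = -4875264 /1823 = -2674.31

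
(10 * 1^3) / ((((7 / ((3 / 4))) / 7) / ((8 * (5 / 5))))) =60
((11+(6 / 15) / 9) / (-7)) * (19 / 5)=-1349 / 225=-6.00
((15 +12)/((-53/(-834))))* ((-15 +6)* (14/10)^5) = -3406140234/165625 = -20565.37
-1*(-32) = 32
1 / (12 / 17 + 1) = 17 / 29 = 0.59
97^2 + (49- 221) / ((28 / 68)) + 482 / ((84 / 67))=393781 / 42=9375.74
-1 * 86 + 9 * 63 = 481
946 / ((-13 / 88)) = -83248 / 13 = -6403.69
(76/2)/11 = 38/11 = 3.45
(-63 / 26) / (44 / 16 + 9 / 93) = -3906 / 4589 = -0.85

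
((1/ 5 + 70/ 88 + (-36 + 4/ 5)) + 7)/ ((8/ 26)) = -15561/ 176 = -88.41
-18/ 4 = -9/ 2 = -4.50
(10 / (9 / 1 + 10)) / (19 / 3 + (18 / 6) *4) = 6 / 209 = 0.03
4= 4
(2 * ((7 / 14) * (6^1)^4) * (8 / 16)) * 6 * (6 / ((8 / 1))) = 2916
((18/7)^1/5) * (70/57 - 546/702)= 22/95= 0.23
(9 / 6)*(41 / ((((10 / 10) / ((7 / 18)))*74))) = 287 / 888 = 0.32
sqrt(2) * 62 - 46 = -46 + 62 * sqrt(2) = 41.68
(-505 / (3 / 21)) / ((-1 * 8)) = 3535 / 8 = 441.88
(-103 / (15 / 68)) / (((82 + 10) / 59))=-103309 / 345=-299.45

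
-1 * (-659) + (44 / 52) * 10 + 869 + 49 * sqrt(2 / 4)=49 * sqrt(2) / 2 + 19974 / 13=1571.11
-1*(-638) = 638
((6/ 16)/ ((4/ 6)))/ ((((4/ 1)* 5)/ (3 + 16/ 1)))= 171/ 320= 0.53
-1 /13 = -0.08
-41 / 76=-0.54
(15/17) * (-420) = -6300/17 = -370.59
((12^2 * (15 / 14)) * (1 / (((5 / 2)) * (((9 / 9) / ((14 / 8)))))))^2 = 11664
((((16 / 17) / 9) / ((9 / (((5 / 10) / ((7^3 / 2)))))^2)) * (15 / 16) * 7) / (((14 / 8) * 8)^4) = 5 / 2667212008272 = 0.00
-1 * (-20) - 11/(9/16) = 4/9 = 0.44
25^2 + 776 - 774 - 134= 493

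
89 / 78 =1.14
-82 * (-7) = 574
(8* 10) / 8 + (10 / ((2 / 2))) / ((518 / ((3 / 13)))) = 33685 / 3367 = 10.00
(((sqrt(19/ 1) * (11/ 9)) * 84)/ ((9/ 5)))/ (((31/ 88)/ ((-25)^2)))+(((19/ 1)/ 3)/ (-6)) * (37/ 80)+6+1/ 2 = 8657/ 1440+84700000 * sqrt(19)/ 837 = 441103.67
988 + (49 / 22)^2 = 480593 / 484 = 992.96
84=84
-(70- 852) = 782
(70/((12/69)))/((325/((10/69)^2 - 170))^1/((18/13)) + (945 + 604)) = 130292470/500976687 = 0.26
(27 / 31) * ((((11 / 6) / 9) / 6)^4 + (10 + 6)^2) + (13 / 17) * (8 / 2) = 48616801136705 / 215093304576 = 226.03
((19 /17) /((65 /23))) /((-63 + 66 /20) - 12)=-874 /158457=-0.01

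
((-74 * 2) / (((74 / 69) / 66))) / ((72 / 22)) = -2783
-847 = -847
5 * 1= 5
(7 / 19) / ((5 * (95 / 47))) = 329 / 9025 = 0.04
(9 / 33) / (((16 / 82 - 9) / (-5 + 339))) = -41082 / 3971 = -10.35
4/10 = 2/5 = 0.40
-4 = -4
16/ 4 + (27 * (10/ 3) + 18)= 112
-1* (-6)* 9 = 54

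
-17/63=-0.27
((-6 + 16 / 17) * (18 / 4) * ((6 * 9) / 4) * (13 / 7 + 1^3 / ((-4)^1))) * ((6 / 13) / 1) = -1410615 / 6188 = -227.96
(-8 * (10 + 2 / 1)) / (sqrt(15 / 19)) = -32 * sqrt(285) / 5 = -108.04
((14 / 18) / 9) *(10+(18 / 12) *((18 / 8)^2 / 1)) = 3941 / 2592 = 1.52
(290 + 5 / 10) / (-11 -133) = -581 / 288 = -2.02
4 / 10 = 2 / 5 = 0.40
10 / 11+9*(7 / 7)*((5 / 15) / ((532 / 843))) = 33139 / 5852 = 5.66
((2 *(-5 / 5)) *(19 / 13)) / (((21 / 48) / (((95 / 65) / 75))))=-11552 / 88725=-0.13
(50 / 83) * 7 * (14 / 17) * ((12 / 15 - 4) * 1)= -15680 / 1411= -11.11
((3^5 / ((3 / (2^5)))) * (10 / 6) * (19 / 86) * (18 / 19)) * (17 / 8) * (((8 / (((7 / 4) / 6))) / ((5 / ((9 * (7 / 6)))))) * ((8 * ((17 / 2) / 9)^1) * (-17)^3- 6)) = -176681481984 / 43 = -4108871674.05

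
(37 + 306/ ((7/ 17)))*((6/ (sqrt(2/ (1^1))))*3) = 49149*sqrt(2)/ 7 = 9929.60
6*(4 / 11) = 24 / 11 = 2.18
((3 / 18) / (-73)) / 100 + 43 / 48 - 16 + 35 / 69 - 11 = -17190907 / 671600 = -25.60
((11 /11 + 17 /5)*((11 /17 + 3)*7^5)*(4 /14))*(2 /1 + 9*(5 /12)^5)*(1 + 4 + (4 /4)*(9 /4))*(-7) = -9709828596083 /1175040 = -8263402.60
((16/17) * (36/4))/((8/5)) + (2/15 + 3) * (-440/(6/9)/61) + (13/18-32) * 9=-643163/2074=-310.11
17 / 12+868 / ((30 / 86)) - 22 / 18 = 447923 / 180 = 2488.46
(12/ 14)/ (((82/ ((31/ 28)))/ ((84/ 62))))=9/ 574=0.02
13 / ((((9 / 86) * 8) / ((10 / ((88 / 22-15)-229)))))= -559 / 864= -0.65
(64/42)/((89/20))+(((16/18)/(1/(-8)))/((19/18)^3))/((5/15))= -228143744/12819471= -17.80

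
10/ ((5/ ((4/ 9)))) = 8/ 9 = 0.89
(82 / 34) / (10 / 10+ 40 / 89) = 3649 / 2193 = 1.66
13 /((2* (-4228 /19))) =-247 /8456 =-0.03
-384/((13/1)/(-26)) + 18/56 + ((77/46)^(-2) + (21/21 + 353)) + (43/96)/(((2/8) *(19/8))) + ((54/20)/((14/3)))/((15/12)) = 37982387671/33795300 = 1123.90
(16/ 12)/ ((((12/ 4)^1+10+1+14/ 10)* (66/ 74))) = 740/ 7623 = 0.10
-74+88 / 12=-66.67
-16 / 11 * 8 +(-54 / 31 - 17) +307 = 94328 / 341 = 276.62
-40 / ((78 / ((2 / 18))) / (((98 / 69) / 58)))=-980 / 702351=-0.00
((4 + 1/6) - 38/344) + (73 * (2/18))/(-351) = 2191373/543348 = 4.03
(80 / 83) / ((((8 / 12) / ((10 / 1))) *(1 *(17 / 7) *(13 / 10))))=84000 / 18343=4.58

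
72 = 72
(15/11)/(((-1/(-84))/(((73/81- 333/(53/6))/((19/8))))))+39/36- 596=-944937229/398772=-2369.62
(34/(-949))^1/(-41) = 34/38909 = 0.00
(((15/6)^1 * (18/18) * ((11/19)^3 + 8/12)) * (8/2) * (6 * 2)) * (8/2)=2833760/6859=413.14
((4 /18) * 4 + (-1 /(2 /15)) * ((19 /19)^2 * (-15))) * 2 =2041 /9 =226.78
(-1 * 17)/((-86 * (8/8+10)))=17/946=0.02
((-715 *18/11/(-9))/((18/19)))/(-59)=-2.33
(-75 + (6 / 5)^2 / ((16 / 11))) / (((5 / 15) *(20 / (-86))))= 954.73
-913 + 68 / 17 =-909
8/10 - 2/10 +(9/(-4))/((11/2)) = 21/110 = 0.19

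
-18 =-18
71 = 71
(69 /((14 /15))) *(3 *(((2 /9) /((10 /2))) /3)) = 3.29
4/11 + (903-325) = 578.36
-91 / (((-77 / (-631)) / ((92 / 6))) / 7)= -2641366 / 33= -80041.39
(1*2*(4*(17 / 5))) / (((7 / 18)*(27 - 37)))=-6.99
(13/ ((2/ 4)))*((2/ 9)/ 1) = 52/ 9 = 5.78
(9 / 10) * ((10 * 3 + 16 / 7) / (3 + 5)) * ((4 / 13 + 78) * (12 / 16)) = 1552959 / 7280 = 213.32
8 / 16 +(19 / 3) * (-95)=-3607 / 6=-601.17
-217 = -217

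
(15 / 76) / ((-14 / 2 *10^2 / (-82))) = 123 / 5320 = 0.02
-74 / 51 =-1.45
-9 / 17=-0.53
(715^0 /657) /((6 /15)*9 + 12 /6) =5 /18396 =0.00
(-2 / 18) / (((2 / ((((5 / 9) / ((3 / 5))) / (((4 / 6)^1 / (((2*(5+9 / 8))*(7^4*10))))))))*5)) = -2941225 / 648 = -4538.93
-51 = -51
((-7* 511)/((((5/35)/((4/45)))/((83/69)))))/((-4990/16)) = 66503584/7746975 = 8.58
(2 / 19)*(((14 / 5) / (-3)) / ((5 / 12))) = -112 / 475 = -0.24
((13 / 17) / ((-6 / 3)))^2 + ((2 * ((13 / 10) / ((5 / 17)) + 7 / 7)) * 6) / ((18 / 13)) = 4085263 / 86700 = 47.12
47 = 47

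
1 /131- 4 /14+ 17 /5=14314 /4585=3.12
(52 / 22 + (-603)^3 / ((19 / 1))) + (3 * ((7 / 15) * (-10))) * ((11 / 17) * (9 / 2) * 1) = -41001050888 / 3553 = -11539839.82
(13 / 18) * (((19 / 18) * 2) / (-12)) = -247 / 1944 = -0.13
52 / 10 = 26 / 5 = 5.20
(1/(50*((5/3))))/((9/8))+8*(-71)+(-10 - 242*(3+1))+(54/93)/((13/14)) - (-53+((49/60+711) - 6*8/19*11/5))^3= -166447684514802447817/597062232000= -278777781.60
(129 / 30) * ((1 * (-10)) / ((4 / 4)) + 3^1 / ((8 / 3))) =-3053 / 80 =-38.16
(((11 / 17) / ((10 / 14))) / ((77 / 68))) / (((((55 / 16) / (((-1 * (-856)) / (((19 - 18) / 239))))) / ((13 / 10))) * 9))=85106944 / 12375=6877.33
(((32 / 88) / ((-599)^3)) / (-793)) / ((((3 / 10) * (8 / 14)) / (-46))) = -0.00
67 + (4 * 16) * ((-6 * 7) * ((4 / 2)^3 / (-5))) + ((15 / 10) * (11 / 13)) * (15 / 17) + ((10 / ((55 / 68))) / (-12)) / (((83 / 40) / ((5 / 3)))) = 79322678921 / 18159570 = 4368.09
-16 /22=-8 /11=-0.73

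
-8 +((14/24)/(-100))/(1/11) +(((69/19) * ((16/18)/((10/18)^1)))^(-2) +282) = 2086959229/7617600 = 273.97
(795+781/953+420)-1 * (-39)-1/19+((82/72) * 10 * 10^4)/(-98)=739710724/7985187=92.64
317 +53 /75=23828 /75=317.71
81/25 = 3.24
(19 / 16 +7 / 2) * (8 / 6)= 25 / 4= 6.25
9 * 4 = 36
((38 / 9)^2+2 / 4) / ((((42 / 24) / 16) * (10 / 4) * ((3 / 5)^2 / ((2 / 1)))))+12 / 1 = 1961396 / 5103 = 384.36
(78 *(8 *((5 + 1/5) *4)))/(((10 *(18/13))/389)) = 27348256/75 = 364643.41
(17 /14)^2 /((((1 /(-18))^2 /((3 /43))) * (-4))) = -70227 /8428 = -8.33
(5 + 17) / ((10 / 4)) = 44 / 5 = 8.80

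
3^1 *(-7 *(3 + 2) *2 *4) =-840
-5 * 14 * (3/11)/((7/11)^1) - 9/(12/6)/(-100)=-5991/200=-29.96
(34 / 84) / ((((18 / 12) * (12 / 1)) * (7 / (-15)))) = -85 / 1764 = -0.05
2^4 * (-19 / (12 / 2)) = -152 / 3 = -50.67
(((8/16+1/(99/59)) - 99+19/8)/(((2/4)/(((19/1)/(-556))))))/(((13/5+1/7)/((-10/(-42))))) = 35938025/63410688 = 0.57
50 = 50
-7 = -7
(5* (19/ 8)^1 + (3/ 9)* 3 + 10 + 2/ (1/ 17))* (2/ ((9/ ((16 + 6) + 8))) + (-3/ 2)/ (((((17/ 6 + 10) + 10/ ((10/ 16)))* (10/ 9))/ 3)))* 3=3082261/ 2768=1113.53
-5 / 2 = -2.50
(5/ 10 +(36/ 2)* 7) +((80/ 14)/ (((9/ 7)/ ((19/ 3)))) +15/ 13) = 109373/ 702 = 155.80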